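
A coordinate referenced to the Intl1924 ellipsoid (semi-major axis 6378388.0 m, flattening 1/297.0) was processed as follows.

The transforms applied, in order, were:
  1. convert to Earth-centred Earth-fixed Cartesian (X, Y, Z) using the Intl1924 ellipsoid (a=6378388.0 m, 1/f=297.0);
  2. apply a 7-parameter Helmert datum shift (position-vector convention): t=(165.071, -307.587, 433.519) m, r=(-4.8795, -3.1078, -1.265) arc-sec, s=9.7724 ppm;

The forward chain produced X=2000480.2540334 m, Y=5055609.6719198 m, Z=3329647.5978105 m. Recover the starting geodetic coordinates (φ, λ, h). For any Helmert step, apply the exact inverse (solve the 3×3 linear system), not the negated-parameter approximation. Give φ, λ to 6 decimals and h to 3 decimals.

start: X=2000480.2540, Y=5055609.6719, Z=3329647.5978 m
→ Helmert⁻¹: X=2000314.7909, Y=5055801.3598, Z=3329271.0084
→ geod (Bowring, a=6378388.000): φ=31.65232600°, λ=68.41389900°, h=2945.4000 m

φ=31.652326°, λ=68.413899°, h=2945.400 m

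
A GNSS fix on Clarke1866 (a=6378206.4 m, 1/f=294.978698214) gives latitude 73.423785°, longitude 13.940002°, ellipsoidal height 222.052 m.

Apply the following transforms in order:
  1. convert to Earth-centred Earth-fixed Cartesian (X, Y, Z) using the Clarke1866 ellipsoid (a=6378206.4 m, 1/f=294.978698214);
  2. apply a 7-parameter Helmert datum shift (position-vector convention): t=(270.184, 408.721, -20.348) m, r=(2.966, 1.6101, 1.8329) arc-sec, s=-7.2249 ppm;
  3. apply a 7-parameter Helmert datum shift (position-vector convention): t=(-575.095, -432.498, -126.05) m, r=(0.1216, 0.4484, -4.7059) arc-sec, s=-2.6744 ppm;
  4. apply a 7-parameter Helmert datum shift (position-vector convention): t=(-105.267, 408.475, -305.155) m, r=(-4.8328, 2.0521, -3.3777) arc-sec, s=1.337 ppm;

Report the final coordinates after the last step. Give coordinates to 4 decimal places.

X=1771337.6905 m, Y=440125.3284 m, Z=6090392.2888 m

start: φ=73.423785°, λ=13.940002°, h=222.052 m
→ ECEF (a=6378206.400, f=1/294.978698214): X=1771628.3253, Y=439746.5563, Z=6090935.0158
→ Helmert 7p (PV): X=1771929.3472, Y=440080.2586, Z=6090863.1555
→ Helmert 7p (PV): X=1771372.7946, Y=439602.5667, Z=6090717.2236
→ Helmert 7p (PV): X=1771337.6905, Y=440125.3284, Z=6090392.2888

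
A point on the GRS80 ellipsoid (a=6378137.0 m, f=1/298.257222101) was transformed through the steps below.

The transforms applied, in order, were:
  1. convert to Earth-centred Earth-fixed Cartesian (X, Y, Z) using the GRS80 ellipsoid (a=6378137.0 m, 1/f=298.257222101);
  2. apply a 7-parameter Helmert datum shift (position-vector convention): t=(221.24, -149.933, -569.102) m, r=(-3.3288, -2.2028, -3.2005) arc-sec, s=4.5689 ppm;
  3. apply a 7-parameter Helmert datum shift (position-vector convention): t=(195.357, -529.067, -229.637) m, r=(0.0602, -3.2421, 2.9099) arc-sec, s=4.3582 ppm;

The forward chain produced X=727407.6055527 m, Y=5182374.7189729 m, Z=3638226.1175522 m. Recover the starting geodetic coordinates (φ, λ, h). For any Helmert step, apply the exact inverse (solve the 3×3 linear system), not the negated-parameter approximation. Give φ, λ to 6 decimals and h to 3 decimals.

φ=34.991857°, λ=82.014559°, h=3362.830 m

start: X=727407.6056, Y=5182374.7190, Z=3638226.1176 m
→ Helmert⁻¹: X=727339.3864, Y=5182871.9988, Z=3638426.9524
→ Helmert⁻¹: X=727073.2664, Y=5182950.8040, Z=3639055.3085
→ geod (Bowring, a=6378137.000): φ=34.99185700°, λ=82.01455900°, h=3362.8300 m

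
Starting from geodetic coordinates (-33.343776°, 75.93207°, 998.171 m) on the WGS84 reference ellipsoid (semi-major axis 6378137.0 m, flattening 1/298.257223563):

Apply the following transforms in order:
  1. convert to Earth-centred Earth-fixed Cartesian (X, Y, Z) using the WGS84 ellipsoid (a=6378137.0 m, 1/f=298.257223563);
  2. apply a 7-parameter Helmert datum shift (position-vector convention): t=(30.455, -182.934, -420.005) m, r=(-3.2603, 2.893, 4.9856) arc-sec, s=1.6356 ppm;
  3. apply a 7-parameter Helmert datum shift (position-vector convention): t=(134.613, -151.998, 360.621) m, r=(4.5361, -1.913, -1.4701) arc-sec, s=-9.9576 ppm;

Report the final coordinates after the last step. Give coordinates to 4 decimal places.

start: φ=-33.343776°, λ=75.932070°, h=998.171 m
→ ECEF (a=6378137.000, f=1/298.257223563): X=1296655.3370, Y=5174457.6415, Z=-3486421.0888
→ Helmert 7p (PV): X=1296513.9421, Y=5174259.4044, Z=-3486946.7723
→ Helmert 7p (PV): X=1296704.8621, Y=5174123.3256, Z=-3486425.6160

X=1296704.8621 m, Y=5174123.3256 m, Z=-3486425.6160 m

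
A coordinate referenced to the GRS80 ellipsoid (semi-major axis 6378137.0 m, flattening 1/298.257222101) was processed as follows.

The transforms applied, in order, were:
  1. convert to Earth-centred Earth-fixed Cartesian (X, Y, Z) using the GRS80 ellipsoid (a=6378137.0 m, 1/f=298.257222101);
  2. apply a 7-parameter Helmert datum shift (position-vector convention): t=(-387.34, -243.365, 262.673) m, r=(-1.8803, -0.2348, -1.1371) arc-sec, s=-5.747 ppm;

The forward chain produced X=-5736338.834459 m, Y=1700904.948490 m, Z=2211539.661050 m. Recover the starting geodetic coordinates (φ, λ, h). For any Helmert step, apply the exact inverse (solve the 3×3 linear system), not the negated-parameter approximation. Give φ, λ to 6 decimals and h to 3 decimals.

φ=20.409919°, λ=163.481376°, h=2944.322 m

start: X=-5736338.8345, Y=1700904.9485, Z=2211539.6610 m
→ Helmert⁻¹: X=-5735991.3198, Y=1701106.3104, Z=2211311.7331
→ geod (Bowring, a=6378137.000): φ=20.40991900°, λ=163.48137600°, h=2944.3220 m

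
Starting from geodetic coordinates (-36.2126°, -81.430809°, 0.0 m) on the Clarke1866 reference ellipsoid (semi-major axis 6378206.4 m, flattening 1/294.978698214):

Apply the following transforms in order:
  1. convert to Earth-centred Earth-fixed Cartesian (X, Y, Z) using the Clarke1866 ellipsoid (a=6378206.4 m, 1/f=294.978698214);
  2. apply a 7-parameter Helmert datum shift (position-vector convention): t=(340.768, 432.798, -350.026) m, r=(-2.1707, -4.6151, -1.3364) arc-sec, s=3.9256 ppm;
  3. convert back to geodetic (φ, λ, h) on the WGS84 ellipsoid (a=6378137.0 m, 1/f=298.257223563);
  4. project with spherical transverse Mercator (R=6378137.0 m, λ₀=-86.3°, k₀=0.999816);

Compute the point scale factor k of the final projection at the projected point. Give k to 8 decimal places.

start: φ=-36.212600°, λ=-81.430809°, h=0.000 m
→ ECEF (a=6378206.400, f=1/294.978698214): X=767699.6370, Y=-5094704.3109, Z=-3747060.1037
→ Helmert 7p (PV): X=768094.2492, Y=-5094335.9203, Z=-3747354.0460
→ geod (Bowring, a=6378137.000): φ=-36.21432173°, λ=-81.42585894°, h=-86.2511 m
→ into tm (λ₀=-86.3°): φ=-36.21432173°, λ−λ₀=4.87414106°
scale k = 1.00217361

1.00217361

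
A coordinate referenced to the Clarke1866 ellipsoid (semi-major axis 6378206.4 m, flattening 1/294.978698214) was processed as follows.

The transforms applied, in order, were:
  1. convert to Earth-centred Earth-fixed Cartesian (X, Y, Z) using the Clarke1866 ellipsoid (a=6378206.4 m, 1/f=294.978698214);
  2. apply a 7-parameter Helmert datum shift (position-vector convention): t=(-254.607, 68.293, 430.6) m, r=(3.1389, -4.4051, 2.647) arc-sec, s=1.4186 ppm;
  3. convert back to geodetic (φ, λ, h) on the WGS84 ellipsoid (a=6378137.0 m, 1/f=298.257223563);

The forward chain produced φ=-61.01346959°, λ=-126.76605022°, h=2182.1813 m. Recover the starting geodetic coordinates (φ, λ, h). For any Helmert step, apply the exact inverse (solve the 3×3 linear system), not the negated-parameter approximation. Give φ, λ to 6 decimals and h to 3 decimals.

φ=-61.016495°, λ=-126.763082°, h=2614.535 m

start: φ=-61.013470°, λ=-126.766050°, h=2182.181 m
→ ECEF (a=6378137.000, f=1/298.257223563): X=-1855427.0763, Y=-2483266.8623, Z=-5557978.9344
→ Helmert⁻¹: X=-1855320.4135, Y=-2483392.4086, Z=-5558324.2342
→ geod (Bowring, a=6378206.400): φ=-61.01649500°, λ=-126.76308200°, h=2614.5350 m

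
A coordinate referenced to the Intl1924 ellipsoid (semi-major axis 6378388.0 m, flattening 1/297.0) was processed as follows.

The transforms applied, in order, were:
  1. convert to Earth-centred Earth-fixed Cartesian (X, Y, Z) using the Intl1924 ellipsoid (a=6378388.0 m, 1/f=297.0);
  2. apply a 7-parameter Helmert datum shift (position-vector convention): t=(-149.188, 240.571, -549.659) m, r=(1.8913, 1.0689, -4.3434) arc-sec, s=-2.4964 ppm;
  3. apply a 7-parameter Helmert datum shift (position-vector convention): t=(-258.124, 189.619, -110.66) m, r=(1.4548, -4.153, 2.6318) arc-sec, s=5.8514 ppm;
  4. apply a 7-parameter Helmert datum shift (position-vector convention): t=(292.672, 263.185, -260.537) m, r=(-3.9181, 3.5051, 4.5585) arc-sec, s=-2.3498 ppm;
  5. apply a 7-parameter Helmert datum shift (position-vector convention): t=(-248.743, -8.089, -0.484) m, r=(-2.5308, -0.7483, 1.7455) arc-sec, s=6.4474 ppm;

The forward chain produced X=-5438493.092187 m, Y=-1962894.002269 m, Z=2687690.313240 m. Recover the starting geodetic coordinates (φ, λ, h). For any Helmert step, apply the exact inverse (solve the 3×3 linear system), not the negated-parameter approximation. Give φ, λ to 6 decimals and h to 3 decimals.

φ=25.086978°, λ=-160.147439°, h=1724.425 m

start: X=-5438493.0922, Y=-1962894.0023, Z=2687690.3132 m
→ Helmert⁻¹: X=-5438216.1469, Y=-1962860.2142, Z=2687669.1142
→ Helmert⁻¹: X=-5438610.6569, Y=-1963058.8737, Z=2687806.2586
→ Helmert⁻¹: X=-5438291.6380, Y=-1963148.6573, Z=2688024.5331
→ Helmert⁻¹: X=-5438128.6126, Y=-1963483.9903, Z=2688570.7263
→ geod (Bowring, a=6378388.000): φ=25.08697800°, λ=-160.14743900°, h=1724.4250 m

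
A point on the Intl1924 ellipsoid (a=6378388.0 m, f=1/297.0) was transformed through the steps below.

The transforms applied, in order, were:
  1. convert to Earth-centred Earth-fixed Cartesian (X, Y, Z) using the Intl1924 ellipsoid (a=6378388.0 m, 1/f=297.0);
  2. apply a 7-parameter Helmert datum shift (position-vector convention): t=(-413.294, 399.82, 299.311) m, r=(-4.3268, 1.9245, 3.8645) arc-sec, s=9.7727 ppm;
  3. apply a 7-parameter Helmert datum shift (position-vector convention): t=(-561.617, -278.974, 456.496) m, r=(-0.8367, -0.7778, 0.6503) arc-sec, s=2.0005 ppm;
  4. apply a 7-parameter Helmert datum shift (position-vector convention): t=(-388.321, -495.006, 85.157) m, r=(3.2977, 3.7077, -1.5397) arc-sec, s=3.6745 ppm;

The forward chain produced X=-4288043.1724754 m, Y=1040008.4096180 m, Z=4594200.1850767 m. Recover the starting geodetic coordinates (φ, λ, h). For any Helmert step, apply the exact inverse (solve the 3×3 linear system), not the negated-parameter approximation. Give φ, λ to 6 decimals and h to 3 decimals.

start: X=-4288043.1725, Y=1040008.4096, Z=4594200.1851 m
→ Helmert⁻¹: X=-4287729.4431, Y=1040541.0334, Z=4594004.4374
→ Helmert⁻¹: X=-4287138.6464, Y=1040812.8080, Z=4593559.1403
→ Helmert⁻¹: X=-4286706.8233, Y=1040386.7834, Z=4593196.7693
→ geod (Bowring, a=6378388.000): φ=46.35123700°, λ=166.35804500°, h=1148.1850 m

φ=46.351237°, λ=166.358045°, h=1148.185 m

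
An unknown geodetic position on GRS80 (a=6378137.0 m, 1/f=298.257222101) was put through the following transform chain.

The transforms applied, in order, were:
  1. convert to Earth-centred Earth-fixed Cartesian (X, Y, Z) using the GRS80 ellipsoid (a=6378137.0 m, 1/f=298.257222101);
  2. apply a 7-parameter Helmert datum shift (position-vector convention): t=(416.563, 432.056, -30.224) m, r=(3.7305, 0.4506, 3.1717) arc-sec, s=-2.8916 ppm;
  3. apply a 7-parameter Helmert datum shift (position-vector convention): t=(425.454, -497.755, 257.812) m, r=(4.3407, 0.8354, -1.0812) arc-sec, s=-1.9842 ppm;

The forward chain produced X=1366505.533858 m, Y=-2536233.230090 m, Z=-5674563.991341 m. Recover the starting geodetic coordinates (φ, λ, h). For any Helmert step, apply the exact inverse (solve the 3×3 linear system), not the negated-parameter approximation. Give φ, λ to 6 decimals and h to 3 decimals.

φ=-63.240794°, λ=-61.700689°, h=2910.340 m

start: X=1366505.5339, Y=-2536233.2301, Z=-5674563.9913 m
→ Helmert⁻¹: X=1366119.0665, Y=-2535852.7673, Z=-5674774.1651
→ Helmert⁻¹: X=1365679.8473, Y=-2536415.7897, Z=-5674711.4933
→ geod (Bowring, a=6378137.000): φ=-63.24079400°, λ=-61.70068900°, h=2910.3400 m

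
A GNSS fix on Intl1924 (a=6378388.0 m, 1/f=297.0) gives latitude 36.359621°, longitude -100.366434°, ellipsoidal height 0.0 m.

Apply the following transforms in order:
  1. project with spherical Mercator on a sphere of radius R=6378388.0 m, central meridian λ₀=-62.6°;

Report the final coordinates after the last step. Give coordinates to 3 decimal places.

E=-4204305.648 m, N=4350389.360 m

start: φ=36.359621°, λ=-100.366434°, h=0.000 m
→ merc (R=6378388.0, λ₀=-62.6°): E=-4204305.6483, N=4350389.3597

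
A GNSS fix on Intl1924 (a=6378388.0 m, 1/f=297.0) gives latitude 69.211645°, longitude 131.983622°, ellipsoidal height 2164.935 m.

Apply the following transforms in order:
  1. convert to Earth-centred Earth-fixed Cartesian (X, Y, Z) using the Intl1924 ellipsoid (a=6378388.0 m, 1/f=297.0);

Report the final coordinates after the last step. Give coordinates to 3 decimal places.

start: φ=69.211645°, λ=131.983622°, h=2164.935 m
→ ECEF (a=6378388.000, f=1/297.0): X=-1519278.1766, Y=1688299.6243, Z=5942555.3897

X=-1519278.177 m, Y=1688299.624 m, Z=5942555.390 m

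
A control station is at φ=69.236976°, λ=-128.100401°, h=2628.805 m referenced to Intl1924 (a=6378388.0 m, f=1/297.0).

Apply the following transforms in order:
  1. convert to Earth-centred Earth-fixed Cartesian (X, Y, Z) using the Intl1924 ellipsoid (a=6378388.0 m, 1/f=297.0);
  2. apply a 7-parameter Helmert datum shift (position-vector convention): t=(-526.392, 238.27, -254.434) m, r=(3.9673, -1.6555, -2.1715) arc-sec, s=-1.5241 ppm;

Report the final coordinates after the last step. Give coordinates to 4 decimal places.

X=-1400514.6192 m, Y=-1785221.9416 m, Z=5943682.7664 m

start: φ=69.236976°, λ=-128.100401°, h=2628.805 m
→ ECEF (a=6378388.000, f=1/297.0): X=-1399923.8581, Y=-1785363.3440, Z=5943991.8352
→ Helmert 7p (PV): X=-1400514.6192, Y=-1785221.9416, Z=5943682.7664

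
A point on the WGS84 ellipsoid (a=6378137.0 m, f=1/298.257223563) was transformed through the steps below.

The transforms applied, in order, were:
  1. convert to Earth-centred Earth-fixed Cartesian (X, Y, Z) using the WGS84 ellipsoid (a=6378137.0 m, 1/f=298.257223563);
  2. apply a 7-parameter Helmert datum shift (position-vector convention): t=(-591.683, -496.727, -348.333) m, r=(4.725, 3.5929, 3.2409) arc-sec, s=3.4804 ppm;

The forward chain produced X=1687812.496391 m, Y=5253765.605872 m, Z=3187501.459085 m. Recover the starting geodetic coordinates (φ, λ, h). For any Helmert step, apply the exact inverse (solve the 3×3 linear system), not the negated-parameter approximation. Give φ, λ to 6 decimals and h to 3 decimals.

φ=30.177879°, λ=72.185596°, h=621.746 m

start: X=1687812.4964, Y=5253765.6059, Z=3187501.4591 m
→ Helmert⁻¹: X=1688425.3333, Y=5254290.5401, Z=3187747.7452
→ geod (Bowring, a=6378137.000): φ=30.17787900°, λ=72.18559600°, h=621.7460 m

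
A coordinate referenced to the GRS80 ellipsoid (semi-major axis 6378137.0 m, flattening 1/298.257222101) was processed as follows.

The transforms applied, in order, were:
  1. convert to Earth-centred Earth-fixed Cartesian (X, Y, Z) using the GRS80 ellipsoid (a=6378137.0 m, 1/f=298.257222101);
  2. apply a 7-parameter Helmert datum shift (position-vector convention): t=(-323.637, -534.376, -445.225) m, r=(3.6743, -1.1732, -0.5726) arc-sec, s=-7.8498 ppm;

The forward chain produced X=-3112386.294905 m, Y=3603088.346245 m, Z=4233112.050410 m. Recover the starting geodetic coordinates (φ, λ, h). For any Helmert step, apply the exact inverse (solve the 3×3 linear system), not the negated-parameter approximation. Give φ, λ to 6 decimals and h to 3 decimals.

start: X=-3112386.2949, Y=3603088.3462, Z=4233112.0504 m
→ Helmert⁻¹: X=-3112073.0115, Y=3603717.7852, Z=4233544.0143
→ geod (Bowring, a=6378137.000): φ=41.83208900°, λ=130.81300100°, h=2726.1550 m

φ=41.832089°, λ=130.813001°, h=2726.155 m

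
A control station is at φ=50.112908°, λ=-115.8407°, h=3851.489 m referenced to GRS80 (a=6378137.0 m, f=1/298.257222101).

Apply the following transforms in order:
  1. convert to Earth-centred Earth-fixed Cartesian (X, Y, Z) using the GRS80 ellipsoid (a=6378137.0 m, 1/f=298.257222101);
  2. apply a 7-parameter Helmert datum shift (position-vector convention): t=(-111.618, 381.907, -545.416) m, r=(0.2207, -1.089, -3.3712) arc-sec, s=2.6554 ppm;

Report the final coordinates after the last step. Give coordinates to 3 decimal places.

X=-1787579.068 m, Y=-3690277.244 m, Z=4873261.602 m

start: φ=50.112908°, λ=-115.840700°, h=3851.489 m
→ ECEF (a=6378137.000, f=1/298.257222101): X=-1787376.6515, Y=-3690673.3490, Z=4873807.4621
→ Helmert 7p (PV): X=-1787579.0683, Y=-3690277.2441, Z=4873261.6023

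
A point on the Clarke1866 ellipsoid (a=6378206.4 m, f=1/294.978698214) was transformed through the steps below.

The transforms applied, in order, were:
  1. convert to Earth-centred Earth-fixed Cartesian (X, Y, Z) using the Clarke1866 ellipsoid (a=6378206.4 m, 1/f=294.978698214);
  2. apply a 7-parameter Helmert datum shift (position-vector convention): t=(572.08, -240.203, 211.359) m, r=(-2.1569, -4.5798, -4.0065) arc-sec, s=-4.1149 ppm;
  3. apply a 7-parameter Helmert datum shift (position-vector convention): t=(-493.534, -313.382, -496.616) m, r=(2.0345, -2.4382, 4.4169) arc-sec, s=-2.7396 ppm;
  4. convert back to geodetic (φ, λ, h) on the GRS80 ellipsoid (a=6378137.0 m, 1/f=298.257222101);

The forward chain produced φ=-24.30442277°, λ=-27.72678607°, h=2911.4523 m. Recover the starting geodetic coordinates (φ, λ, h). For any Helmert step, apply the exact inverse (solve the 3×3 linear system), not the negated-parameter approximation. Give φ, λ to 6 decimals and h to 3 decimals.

φ=-24.306647°, λ=-27.722828°, h=2510.959 m

start: φ=-24.304423°, λ=-27.726786°, h=2911.452 m
→ ECEF (a=6378137.000, f=1/298.257222101): X=5150667.3895, Y=-2707233.2770, Z=-2610248.0743
→ Helmert⁻¹: X=5151086.2177, Y=-2707063.3567, Z=-2609792.7964
→ Helmert⁻¹: X=5150529.9522, Y=-2706706.9536, Z=-2610157.5590
→ geod (Bowring, a=6378206.400): φ=-24.30664700°, λ=-27.72282800°, h=2510.9590 m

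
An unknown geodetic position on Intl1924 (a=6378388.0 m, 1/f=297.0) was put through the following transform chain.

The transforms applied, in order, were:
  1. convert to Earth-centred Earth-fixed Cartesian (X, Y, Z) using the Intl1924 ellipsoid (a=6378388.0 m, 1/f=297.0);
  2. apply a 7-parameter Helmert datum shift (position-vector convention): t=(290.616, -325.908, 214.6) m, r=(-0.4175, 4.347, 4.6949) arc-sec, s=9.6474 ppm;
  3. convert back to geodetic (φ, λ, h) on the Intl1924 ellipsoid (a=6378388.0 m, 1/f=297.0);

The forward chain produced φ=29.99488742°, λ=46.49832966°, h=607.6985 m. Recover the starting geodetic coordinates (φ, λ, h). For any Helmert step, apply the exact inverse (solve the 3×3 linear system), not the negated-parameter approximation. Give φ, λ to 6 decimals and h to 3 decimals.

φ=29.993967°, λ=46.501991°, h=470.719 m

start: φ=29.994887°, λ=46.498330°, h=607.699 m
→ ECEF (a=6378388.000, f=1/297.0): X=3806238.2496, Y=4010704.0443, Z=3170232.3986
→ Helmert⁻¹: X=3805935.4017, Y=4010898.2112, Z=3170075.5445
→ geod (Bowring, a=6378388.000): φ=29.99396700°, λ=46.50199100°, h=470.7190 m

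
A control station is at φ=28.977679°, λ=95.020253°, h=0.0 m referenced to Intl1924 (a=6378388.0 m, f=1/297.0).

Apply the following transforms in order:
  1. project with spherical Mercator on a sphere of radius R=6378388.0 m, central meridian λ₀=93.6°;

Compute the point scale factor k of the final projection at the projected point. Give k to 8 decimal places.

1.14310731

start: φ=28.977679°, λ=95.020253°, h=0.000 m
→ into merc (λ₀=93.6°): φ=28.97767900°, λ−λ₀=1.42025300°
scale k = 1.14310731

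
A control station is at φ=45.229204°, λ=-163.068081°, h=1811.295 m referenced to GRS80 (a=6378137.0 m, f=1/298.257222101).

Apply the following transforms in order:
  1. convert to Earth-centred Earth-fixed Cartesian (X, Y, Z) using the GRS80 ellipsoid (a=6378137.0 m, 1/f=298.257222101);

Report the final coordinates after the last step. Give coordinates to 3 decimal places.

start: φ=45.229204°, λ=-163.068081°, h=1811.295 m
→ ECEF (a=6378137.000, f=1/298.257222101): X=-4305715.0645, Y=-1310796.7985, Z=4506609.9055

X=-4305715.064 m, Y=-1310796.798 m, Z=4506609.906 m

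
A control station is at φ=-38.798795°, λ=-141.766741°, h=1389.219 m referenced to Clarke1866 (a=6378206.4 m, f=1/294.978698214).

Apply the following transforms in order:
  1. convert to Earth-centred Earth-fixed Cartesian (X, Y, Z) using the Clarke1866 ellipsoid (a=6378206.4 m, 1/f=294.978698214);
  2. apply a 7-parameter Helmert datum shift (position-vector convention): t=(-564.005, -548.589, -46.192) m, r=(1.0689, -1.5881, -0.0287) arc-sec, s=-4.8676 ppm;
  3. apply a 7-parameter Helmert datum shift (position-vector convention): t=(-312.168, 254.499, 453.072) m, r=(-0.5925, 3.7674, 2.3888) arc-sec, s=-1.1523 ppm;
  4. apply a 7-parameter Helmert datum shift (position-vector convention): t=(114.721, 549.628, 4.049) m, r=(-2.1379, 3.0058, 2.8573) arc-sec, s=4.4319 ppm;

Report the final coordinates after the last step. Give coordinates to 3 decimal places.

start: φ=-38.798795°, λ=-141.766741°, h=1389.219 m
→ ECEF (a=6378206.400, f=1/294.978698214): X=-3910650.4207, Y=-3081055.8818, Z=-3975608.2533
→ Helmert 7p (PV): X=-3911165.2095, Y=-3081568.3271, Z=-3975681.1694
→ Helmert 7p (PV): X=-3911509.7976, Y=-3081366.9935, Z=-3975143.2275
→ Helmert 7p (PV): X=-3911427.6551, Y=-3080926.4085, Z=-3975067.8571

X=-3911427.655 m, Y=-3080926.408 m, Z=-3975067.857 m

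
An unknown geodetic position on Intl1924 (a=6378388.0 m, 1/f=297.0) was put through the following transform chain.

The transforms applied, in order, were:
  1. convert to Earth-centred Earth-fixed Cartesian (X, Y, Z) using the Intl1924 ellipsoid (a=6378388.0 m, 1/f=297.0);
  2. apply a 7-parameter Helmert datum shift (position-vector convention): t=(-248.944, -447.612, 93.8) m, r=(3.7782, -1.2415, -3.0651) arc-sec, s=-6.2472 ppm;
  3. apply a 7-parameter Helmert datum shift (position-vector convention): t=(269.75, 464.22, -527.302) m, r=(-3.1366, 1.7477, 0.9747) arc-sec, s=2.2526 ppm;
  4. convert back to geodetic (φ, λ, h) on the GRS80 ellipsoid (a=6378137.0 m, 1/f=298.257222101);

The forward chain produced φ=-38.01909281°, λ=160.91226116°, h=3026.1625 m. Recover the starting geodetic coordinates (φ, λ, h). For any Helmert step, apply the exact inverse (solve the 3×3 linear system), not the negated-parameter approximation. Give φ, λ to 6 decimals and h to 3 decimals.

φ=-38.016927°, λ=160.913193°, h=2579.496 m

start: φ=-38.019093°, λ=160.912261°, h=3026.163 m
→ ECEF (a=6378137.000, f=1/298.257222101): X=-4756760.5848, Y=1646036.1255, Z=-3908977.6193
→ Helmert⁻¹: X=-4756978.7259, Y=1645650.1123, Z=-3908456.7946
→ Helmert⁻¹: X=-4756807.4830, Y=1645965.7273, Z=-3908576.5307
→ geod (Bowring, a=6378388.000): φ=-38.01692700°, λ=160.91319300°, h=2579.4960 m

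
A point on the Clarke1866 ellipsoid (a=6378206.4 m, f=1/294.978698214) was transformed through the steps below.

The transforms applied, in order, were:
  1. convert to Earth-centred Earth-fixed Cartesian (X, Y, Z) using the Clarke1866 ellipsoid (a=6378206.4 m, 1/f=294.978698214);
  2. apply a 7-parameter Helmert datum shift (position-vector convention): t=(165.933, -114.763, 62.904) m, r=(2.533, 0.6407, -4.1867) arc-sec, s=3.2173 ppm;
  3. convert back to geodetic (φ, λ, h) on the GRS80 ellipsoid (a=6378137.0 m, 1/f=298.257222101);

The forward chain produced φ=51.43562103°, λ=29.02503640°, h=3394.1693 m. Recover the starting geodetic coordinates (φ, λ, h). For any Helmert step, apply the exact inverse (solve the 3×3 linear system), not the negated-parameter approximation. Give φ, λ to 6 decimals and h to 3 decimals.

φ=51.437797°, λ=29.029673°, h=3344.560 m

start: φ=51.435621°, λ=29.025036°, h=3394.169 m
→ ECEF (a=6378137.000, f=1/298.257222101): X=3485710.7083, Y=1934152.6200, Z=4966554.3988
→ Helmert⁻¹: X=3485478.8707, Y=1934392.8969, Z=4966462.5878
→ geod (Bowring, a=6378206.400): φ=51.43779700°, λ=29.02967300°, h=3344.5600 m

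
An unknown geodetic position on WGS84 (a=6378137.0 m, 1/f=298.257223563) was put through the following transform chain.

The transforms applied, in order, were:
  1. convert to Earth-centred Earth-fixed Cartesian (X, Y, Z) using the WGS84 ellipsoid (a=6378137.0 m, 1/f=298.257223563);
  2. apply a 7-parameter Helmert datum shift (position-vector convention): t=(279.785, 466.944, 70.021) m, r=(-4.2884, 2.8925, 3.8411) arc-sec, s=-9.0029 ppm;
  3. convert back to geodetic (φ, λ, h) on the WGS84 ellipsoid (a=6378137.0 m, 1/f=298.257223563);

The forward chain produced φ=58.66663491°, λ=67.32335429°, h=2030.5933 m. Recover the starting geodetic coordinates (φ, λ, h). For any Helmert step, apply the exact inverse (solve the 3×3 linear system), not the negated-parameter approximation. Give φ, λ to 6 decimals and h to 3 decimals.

start: φ=58.666635°, λ=67.323354°, h=2030.593 m
→ ECEF (a=6378137.000, f=1/298.257223563): X=1282242.8203, Y=3068813.1005, Z=5426452.5887
→ Helmert⁻¹: X=1281955.6167, Y=3068237.0867, Z=5426513.1894
→ geod (Bowring, a=6378137.000): φ=58.67184100°, λ=67.32409400°, h=1748.4220 m

φ=58.671841°, λ=67.324094°, h=1748.422 m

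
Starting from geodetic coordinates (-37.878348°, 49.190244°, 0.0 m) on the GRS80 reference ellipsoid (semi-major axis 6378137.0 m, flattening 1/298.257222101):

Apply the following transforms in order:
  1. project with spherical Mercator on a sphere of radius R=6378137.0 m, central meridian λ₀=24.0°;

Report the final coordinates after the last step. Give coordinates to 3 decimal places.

E=2804165.135 m, N=-4562254.691 m

start: φ=-37.878348°, λ=49.190244°, h=0.000 m
→ merc (R=6378137.0, λ₀=24.0°): E=2804165.1350, N=-4562254.6906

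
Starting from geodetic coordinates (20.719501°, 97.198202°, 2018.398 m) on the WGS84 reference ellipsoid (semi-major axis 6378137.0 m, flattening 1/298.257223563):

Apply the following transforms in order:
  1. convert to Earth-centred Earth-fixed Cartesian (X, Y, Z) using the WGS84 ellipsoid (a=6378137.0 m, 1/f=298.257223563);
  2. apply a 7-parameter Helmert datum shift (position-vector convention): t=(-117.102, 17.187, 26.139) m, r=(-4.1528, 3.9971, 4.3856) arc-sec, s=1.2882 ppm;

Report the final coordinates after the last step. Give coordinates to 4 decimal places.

X=-748255.4876 m, Y=5923013.5525 m, Z=2243013.4512 m

start: φ=20.719501°, λ=97.198202°, h=2018.398 m
→ ECEF (a=6378137.000, f=1/298.257223563): X=-748054.9556, Y=5922959.4798, Z=2243089.1756
→ Helmert 7p (PV): X=-748255.4876, Y=5923013.5525, Z=2243013.4512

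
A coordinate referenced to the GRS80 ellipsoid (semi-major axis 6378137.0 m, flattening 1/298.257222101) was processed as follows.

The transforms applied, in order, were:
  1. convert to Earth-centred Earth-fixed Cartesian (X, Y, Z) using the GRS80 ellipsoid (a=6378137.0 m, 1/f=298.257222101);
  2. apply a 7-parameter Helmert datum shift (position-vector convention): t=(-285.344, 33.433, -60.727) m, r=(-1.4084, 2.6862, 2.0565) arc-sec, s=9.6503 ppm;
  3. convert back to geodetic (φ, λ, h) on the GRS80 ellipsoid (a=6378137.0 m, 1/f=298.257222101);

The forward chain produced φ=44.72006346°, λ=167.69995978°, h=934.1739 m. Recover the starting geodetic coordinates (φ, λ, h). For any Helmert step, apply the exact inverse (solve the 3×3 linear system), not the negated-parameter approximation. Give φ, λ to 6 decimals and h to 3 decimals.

start: φ=44.720063°, λ=167.699960°, h=934.174 m
→ ECEF (a=6378137.000, f=1/298.257222101): X=-4435979.9533, Y=967203.3067, Z=4465954.6433
→ Helmert⁻¹: X=-4435700.3210, Y=967174.2713, Z=4465921.1099
→ geod (Bowring, a=6378137.000): φ=44.72161800°, λ=167.69956600°, h=712.0530 m

φ=44.721618°, λ=167.699566°, h=712.053 m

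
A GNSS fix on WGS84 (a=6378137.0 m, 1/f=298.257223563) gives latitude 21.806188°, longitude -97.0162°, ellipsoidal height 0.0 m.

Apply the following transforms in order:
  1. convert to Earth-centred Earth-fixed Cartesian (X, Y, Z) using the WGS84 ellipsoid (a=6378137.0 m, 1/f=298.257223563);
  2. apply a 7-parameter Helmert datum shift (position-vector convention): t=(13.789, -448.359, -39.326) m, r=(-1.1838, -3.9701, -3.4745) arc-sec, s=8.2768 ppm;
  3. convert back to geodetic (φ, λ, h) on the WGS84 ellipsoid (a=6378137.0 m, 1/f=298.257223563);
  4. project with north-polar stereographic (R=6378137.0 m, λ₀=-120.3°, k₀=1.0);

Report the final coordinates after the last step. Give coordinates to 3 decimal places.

E=3413546.663 m, N=-7932627.112 m

start: φ=21.806188°, λ=-97.016200°, h=0.000 m
→ ECEF (a=6378137.000, f=1/298.257223563): X=-723676.4184, Y=-5880126.3202, Z=2354501.4118
→ Helmert 7p (PV): X=-723812.9886, Y=-5880597.6444, Z=2354501.3920
→ geod (Bowring, a=6378137.000): φ=21.80456263°, λ=-97.01695404°, h=449.8061 m
→ stereo (R=6378137.0, λ₀=-120.3°): E=3413546.6633, N=-7932627.1121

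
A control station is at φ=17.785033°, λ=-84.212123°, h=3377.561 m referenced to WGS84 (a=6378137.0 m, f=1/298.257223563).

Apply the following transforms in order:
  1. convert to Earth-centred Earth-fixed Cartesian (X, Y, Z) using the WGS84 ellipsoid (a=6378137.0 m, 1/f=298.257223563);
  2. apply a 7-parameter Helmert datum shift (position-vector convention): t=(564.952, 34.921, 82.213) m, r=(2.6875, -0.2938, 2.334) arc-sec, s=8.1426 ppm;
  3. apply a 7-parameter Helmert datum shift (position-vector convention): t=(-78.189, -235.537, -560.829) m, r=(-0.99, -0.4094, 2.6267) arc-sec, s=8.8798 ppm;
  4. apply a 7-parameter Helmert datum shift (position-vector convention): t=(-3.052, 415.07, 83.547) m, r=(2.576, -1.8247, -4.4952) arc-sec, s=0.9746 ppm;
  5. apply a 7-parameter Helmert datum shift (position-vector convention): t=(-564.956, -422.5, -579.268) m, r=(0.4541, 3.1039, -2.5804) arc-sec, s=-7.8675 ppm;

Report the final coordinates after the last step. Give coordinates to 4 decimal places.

X=612852.8987 m, Y=-6047767.0096 m, Z=1935679.4734 m

start: φ=17.785033°, λ=-84.212123°, h=3377.561 m
→ ECEF (a=6378137.000, f=1/298.257223563): X=612984.5368, Y=-6047447.0243, Z=1936774.5122
→ Helmert 7p (PV): X=613620.1521, Y=-6047479.6440, Z=1936794.5736
→ Helmert 7p (PV): X=613620.5806, Y=-6047751.7711, Z=1936281.1870
→ Helmert 7p (PV): X=613469.1966, Y=-6047380.1500, Z=1936296.5202
→ Helmert 7p (PV): X=612852.8987, Y=-6047767.0096, Z=1935679.4734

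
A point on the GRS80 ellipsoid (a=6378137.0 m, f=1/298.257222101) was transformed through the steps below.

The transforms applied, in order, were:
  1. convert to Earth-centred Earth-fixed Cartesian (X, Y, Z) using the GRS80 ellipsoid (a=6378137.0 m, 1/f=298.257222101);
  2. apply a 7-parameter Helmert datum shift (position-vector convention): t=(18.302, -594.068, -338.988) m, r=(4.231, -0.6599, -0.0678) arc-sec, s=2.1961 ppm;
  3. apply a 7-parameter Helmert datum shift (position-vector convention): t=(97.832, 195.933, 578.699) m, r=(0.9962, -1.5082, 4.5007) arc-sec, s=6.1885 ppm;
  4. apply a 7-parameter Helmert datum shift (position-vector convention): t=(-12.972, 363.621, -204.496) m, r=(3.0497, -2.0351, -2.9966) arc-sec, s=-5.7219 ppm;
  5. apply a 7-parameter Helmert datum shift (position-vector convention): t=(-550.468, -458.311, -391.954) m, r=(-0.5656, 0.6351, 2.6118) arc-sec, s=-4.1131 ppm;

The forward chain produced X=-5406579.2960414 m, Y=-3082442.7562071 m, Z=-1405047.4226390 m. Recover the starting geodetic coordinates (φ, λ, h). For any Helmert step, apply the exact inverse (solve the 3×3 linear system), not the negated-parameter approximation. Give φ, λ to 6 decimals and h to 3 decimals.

φ=-12.801063°, λ=-150.314038°, h=2399.149 m

start: X=-5406579.2960, Y=-3082442.7562, Z=-1405047.4226 m
→ Helmert⁻¹: X=-5406085.7630, Y=-3081924.8161, Z=-1404686.3427
→ Helmert⁻¹: X=-5406072.7996, Y=-3082405.3773, Z=-1404390.9699
→ Helmert⁻¹: X=-5406214.7079, Y=-3082471.0553, Z=-1404906.5568
→ Helmert⁻¹: X=-5406224.6176, Y=-3081900.8057, Z=-1404483.9708
→ geod (Bowring, a=6378137.000): φ=-12.80106300°, λ=-150.31403800°, h=2399.1490 m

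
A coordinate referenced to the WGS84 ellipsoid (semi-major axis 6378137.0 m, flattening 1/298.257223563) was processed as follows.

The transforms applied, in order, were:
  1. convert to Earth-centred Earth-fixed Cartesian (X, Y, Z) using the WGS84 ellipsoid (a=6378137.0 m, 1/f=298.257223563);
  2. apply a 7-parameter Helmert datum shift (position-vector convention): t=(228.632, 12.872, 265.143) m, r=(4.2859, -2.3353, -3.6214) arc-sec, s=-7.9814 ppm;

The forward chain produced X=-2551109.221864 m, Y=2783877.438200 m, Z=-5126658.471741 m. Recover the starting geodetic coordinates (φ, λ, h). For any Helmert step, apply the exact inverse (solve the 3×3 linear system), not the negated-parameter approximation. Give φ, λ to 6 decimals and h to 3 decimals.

φ=-53.811121°, λ=132.507177°, h=3264.366 m

start: X=-2551109.2219, Y=2783877.4382, Z=-5126658.4717 m
→ Helmert⁻¹: X=-2551465.1385, Y=2783735.4574, Z=-5126993.4900
→ geod (Bowring, a=6378137.000): φ=-53.81112100°, λ=132.50717700°, h=3264.3660 m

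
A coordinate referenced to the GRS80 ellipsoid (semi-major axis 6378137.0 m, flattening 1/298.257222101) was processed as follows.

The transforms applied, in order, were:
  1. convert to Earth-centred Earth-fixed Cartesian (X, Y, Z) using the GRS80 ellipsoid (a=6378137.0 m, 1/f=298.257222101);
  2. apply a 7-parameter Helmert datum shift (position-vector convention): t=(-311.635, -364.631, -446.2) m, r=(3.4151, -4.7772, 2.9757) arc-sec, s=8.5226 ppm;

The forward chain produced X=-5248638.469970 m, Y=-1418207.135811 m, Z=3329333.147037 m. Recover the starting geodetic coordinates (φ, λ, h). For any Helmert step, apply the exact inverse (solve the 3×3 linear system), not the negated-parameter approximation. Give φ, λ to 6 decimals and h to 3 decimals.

φ=31.660148°, λ=-164.883519°, h=2822.592 m

start: X=-5248638.4700, Y=-1418207.1358, Z=3329333.1470 m
→ Helmert⁻¹: X=-5248225.4364, Y=-1417699.5745, Z=3329895.9932
→ geod (Bowring, a=6378137.000): φ=31.66014800°, λ=-164.88351900°, h=2822.5920 m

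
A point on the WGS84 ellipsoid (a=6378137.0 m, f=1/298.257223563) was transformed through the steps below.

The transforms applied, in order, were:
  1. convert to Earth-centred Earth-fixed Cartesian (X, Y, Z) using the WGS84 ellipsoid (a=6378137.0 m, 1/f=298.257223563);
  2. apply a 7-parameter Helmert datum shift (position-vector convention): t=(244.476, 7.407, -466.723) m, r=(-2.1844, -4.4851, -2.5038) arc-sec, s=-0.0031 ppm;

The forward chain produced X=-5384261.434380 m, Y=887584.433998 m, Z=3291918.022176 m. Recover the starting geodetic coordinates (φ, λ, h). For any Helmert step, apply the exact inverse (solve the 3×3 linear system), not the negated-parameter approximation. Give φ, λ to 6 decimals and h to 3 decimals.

φ=31.274950°, λ=170.640525°, h=1012.092 m

start: X=-5384261.4344, Y=887584.4340, Z=3291918.0222 m
→ Helmert⁻¹: X=-5384445.1063, Y=887476.8007, Z=3292511.2354
→ geod (Bowring, a=6378137.000): φ=31.27495000°, λ=170.64052500°, h=1012.0920 m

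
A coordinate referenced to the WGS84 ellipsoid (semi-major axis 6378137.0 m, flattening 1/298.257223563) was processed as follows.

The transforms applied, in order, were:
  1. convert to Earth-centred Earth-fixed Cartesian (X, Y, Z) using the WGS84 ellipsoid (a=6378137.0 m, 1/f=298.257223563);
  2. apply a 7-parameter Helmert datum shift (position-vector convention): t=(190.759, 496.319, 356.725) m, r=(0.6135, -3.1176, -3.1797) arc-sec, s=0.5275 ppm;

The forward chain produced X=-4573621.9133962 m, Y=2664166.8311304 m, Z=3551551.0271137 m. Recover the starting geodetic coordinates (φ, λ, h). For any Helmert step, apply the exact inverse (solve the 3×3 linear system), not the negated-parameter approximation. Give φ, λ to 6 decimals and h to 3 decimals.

start: X=-4573621.9134, Y=2664166.8311, Z=3551551.0271 m
→ Helmert⁻¹: X=-4573797.6453, Y=2663609.1617, Z=3551253.6373
→ geod (Bowring, a=6378137.000): φ=34.03788800°, λ=149.78507400°, h=2364.8510 m

φ=34.037888°, λ=149.785074°, h=2364.851 m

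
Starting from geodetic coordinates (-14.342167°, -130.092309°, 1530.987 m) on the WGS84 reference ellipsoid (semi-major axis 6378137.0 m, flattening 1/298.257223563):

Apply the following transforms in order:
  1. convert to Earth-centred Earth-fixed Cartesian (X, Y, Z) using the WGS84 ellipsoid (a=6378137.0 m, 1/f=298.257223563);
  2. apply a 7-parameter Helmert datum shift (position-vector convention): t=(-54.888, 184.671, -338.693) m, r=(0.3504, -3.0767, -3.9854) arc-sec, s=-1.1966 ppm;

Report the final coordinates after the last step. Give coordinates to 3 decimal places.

X=-3981524.372 m, Y=-4729090.370 m, Z=-1570470.861 m

start: φ=-14.342167°, λ=-130.092309°, h=1530.987 m
→ ECEF (a=6378137.000, f=1/298.257223563): X=-3981406.2881, Y=-4729360.2954, Z=-1570066.6254
→ Helmert 7p (PV): X=-3981524.3719, Y=-4729090.3703, Z=-1570470.8614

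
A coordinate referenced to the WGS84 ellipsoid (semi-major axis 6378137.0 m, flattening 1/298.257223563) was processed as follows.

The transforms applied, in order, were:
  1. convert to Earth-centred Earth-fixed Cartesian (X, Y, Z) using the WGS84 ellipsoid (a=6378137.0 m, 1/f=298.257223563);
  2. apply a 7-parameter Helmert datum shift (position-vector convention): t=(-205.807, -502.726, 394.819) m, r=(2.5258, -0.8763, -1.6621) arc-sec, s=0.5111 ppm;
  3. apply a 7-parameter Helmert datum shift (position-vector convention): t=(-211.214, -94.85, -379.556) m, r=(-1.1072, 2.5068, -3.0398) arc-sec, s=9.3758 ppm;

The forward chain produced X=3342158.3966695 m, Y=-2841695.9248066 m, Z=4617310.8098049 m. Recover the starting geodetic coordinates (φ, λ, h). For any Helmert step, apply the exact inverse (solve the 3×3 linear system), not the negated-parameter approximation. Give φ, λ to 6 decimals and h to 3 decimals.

start: X=3342158.3967, Y=-2841695.9248, Z=4617310.8098 m
→ Helmert⁻¹: X=3342324.0305, Y=-2841549.9627, Z=4617672.4389
→ Helmert⁻¹: X=3342570.6381, Y=-2840962.3092, Z=4617295.8482
→ geod (Bowring, a=6378137.000): φ=46.65859600°, λ=-40.36232000°, h=2059.0620 m

φ=46.658596°, λ=-40.362320°, h=2059.062 m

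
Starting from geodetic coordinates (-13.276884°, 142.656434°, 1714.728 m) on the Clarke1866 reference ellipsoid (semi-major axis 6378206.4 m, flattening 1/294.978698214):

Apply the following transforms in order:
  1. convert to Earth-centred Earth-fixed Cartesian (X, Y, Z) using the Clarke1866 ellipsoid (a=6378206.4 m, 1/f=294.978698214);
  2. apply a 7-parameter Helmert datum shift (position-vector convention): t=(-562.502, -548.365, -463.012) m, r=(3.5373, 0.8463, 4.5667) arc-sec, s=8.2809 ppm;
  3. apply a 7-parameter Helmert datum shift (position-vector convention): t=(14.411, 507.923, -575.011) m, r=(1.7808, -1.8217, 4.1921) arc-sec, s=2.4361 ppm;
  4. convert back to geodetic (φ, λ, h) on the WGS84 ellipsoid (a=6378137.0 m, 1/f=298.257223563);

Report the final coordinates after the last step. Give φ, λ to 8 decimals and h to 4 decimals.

start: φ=-13.276884°, λ=142.656434°, h=1714.728 m
→ ECEF (a=6378206.400, f=1/294.978698214): X=-4937428.5175, Y=3767249.0190, Z=-1455539.1460
→ Helmert 7p (PV): X=-4938121.2854, Y=3766647.4964, Z=-1455929.3466
→ Helmert 7p (PV): X=-4938182.5987, Y=3767076.8033, Z=-1456518.9976
→ geod (Bowring, a=6378137.000): φ=-13.28351533°, λ=142.66191667°, h=2478.5274 m

φ=-13.28351533°, λ=142.66191667°, h=2478.5274 m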